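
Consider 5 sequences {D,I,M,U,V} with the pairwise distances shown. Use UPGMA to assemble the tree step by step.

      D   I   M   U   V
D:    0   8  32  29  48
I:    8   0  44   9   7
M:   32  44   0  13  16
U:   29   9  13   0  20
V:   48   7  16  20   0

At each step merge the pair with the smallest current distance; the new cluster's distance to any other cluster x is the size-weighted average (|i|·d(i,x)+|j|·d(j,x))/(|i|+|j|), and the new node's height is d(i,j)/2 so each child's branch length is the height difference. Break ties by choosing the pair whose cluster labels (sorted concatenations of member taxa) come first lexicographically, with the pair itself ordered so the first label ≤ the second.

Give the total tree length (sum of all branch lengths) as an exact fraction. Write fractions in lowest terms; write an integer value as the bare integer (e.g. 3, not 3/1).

403/8

iteration 1: select I,V (d=7); attach at lengths (7/2, 7/2); label the merged cluster IV
  updated: d(D,IV)=28, d(IV,M)=30, d(IV,U)=29/2
iteration 2: select M,U (d=13); attach at lengths (13/2, 13/2); label the merged cluster MU
  updated: d(D,MU)=61/2, d(IV,MU)=89/4
iteration 3: select IV,MU (d=89/4); attach at lengths (61/8, 37/8); label the merged cluster IMUV
  updated: d(D,IMUV)=117/4
iteration 4: select D,IMUV (d=117/4); attach at lengths (117/8, 7/2); label the merged cluster DIMUV
final tree: (D:117/8,((I:7/2,V:7/2):61/8,(M:13/2,U:13/2):37/8):7/2)
total length: 403/8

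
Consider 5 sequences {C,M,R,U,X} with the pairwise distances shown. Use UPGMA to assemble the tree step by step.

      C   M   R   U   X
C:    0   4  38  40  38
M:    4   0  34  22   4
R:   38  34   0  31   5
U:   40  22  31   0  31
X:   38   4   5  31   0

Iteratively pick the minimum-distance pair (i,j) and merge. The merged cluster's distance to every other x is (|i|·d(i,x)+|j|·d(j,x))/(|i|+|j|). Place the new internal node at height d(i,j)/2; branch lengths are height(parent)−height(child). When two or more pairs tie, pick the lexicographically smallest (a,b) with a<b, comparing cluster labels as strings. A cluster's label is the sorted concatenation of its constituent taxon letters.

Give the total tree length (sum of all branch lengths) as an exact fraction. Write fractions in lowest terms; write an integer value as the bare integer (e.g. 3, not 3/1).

1. join C+M (d=4) ⇒ CM; edges |C|=2, |M|=2
  updated: d(CM,R)=36, d(CM,U)=31, d(CM,X)=21
2. join R+X (d=5) ⇒ RX; edges |R|=5/2, |X|=5/2
  updated: d(CM,RX)=57/2, d(RX,U)=31
3. join CM+RX (d=57/2) ⇒ CMRX; edges |CM|=49/4, |RX|=47/4
  updated: d(CMRX,U)=31
4. join CMRX+U (d=31) ⇒ CMRUX; edges |CMRX|=5/4, |U|=31/2
final tree: (((C:2,M:2):49/4,(R:5/2,X:5/2):47/4):5/4,U:31/2)
total length: 199/4

199/4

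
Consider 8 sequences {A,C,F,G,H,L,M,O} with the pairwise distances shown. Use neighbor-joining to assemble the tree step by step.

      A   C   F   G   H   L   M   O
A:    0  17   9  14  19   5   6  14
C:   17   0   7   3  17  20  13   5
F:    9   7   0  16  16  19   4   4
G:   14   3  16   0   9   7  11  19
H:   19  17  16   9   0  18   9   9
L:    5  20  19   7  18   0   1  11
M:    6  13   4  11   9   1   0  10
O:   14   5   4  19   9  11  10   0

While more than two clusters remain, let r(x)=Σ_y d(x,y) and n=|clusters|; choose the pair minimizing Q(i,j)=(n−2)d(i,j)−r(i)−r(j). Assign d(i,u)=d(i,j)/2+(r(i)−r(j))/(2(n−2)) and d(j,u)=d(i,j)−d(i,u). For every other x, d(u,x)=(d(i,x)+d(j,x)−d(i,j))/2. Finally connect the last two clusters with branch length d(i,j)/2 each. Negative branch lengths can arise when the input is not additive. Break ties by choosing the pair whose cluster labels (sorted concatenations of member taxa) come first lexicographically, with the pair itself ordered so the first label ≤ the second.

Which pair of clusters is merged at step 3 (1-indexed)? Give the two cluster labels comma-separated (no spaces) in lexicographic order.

iteration 1: select C,G (d=3, Q=-143); attach at lengths (7/4, 5/4); label the merged cluster CG
  updated: d(A,CG)=14, d(CG,F)=10, d(CG,H)=23/2, d(CG,L)=12, d(CG,M)=21/2, d(CG,O)=21/2
iteration 2: select A,L (d=5, Q=-108); attach at lengths (13/5, 12/5); label the merged cluster AL
  updated: d(AL,CG)=21/2, d(AL,F)=23/2, d(AL,H)=16, d(AL,M)=1, d(AL,O)=10
iteration 3: select AL,M (d=1, Q=-159/2); attach at lengths (37/16, -21/16); label the merged cluster ALM
  updated: d(ALM,CG)=10, d(ALM,F)=29/4, d(ALM,H)=12, d(ALM,O)=19/2
iteration 4: select F,O (d=4, Q=-233/4); attach at lengths (65/24, 31/24); label the merged cluster FO
  updated: d(ALM,FO)=51/8, d(CG,FO)=33/4, d(FO,H)=21/2
iteration 5: select ALM,FO (d=51/8, Q=-163/4); attach at lengths (4, 19/8); label the merged cluster AFLMO
  updated: d(AFLMO,CG)=95/16, d(AFLMO,H)=129/16
iteration 6: select AFLMO,CG (d=95/16, Q=-51/2); attach at lengths (5/4, 75/16); label the merged cluster ACFGLMO
  updated: d(ACFGLMO,H)=109/16
iteration 7: select ACFGLMO,H (d=109/16); attach at lengths (109/32, 109/32); label the merged cluster ACFGHLMO
final tree: (((((A:13/5,L:12/5):37/16,M:-21/16):4,(F:65/24,O:31/24):19/8):5/4,(C:7/4,G:5/4):75/16):109/32,H:109/32)
total length: 257/8

AL,M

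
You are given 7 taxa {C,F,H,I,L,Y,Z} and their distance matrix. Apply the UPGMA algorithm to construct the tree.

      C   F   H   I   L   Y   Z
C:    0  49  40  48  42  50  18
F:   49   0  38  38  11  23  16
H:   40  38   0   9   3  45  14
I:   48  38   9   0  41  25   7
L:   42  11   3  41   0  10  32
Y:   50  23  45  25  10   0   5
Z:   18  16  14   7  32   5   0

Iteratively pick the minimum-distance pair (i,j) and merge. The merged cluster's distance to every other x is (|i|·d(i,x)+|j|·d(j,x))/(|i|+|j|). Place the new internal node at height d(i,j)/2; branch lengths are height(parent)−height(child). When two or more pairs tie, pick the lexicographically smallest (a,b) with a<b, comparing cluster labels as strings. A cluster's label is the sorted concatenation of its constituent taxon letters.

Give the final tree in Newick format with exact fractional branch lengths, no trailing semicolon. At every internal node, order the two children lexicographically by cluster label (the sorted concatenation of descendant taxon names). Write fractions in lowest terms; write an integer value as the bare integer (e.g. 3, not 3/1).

iteration 1: select H,L (d=3); attach at lengths (3/2, 3/2); label the merged cluster HL
  updated: d(C,HL)=41, d(F,HL)=49/2, d(HL,I)=25, d(HL,Y)=55/2, d(HL,Z)=23
iteration 2: select Y,Z (d=5); attach at lengths (5/2, 5/2); label the merged cluster YZ
  updated: d(C,YZ)=34, d(F,YZ)=39/2, d(HL,YZ)=101/4, d(I,YZ)=16
iteration 3: select I,YZ (d=16); attach at lengths (8, 11/2); label the merged cluster IYZ
  updated: d(C,IYZ)=116/3, d(F,IYZ)=77/3, d(HL,IYZ)=151/6
iteration 4: select F,HL (d=49/2); attach at lengths (49/4, 43/4); label the merged cluster FHL
  updated: d(C,FHL)=131/3, d(FHL,IYZ)=76/3
iteration 5: select FHL,IYZ (d=76/3); attach at lengths (5/12, 14/3); label the merged cluster FHILYZ
  updated: d(C,FHILYZ)=247/6
iteration 6: select C,FHILYZ (d=247/6); attach at lengths (247/12, 95/12); label the merged cluster CFHILYZ
final tree: (C:247/12,((F:49/4,(H:3/2,L:3/2):43/4):5/12,(I:8,(Y:5/2,Z:5/2):11/2):14/3):95/12)
total length: 937/12

(C:247/12,((F:49/4,(H:3/2,L:3/2):43/4):5/12,(I:8,(Y:5/2,Z:5/2):11/2):14/3):95/12)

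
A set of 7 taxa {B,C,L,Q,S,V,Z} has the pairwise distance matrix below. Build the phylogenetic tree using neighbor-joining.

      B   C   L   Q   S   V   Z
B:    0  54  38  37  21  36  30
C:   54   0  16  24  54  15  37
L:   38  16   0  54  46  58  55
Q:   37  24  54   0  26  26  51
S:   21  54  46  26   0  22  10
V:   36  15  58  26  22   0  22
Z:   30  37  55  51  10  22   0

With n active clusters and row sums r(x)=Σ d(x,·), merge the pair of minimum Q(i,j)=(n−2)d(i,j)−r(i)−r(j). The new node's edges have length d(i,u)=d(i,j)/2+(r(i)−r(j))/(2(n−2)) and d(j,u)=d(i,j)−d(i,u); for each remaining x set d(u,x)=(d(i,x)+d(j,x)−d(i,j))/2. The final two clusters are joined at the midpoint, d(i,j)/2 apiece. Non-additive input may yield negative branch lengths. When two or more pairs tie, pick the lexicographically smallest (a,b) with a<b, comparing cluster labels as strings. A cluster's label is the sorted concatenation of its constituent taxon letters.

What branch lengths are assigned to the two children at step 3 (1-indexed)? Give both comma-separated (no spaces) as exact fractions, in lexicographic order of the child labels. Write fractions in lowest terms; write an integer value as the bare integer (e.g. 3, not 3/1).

iteration 1: select C,L (d=16, Q=-387); attach at lengths (13/10, 147/10); label the merged cluster CL
  updated: d(B,CL)=38, d(CL,Q)=31, d(CL,S)=42, d(CL,V)=57/2, d(CL,Z)=38
iteration 2: select S,Z (d=10, Q=-232); attach at lengths (5/4, 35/4); label the merged cluster SZ
  updated: d(B,SZ)=41/2, d(CL,SZ)=35, d(Q,SZ)=67/2, d(SZ,V)=17
iteration 3: select B,SZ (d=41/2, Q=-176); attach at lengths (29/2, 6); label the merged cluster BSZ
  updated: d(BSZ,CL)=105/4, d(BSZ,Q)=25, d(BSZ,V)=65/4
iteration 4: select BSZ,V (d=65/4, Q=-423/4); attach at lengths (117/16, 143/16); label the merged cluster BSVZ
  updated: d(BSVZ,CL)=77/4, d(BSVZ,Q)=139/8
iteration 5: select BSVZ,CL (d=77/4, Q=-541/8); attach at lengths (45/16, 263/16); label the merged cluster BCLSVZ
  updated: d(BCLSVZ,Q)=233/16
iteration 6: select BCLSVZ,Q (d=233/16); attach at lengths (233/32, 233/32); label the merged cluster BCLQSVZ
final tree: ((((B:29/2,(S:5/4,Z:35/4):6):117/16,V:143/16):45/16,(C:13/10,L:147/10):263/16):233/32,Q:233/32)
total length: 1545/16

29/2,6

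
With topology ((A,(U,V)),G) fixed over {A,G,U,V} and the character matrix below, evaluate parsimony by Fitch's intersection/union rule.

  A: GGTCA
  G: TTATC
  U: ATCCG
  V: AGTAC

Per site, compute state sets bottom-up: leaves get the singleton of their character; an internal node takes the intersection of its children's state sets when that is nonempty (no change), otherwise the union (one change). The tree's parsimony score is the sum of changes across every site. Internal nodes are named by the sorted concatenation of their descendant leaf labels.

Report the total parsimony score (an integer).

10

site 0, node UV: U={A} ∩ V={A} → {A} (+0)
site 0, node AUV: A={G} ∪ UV={A} → {A,G} (+1)
site 0, node AGUV: AUV={A,G} ∪ G={T} → {A,G,T} (+1)
site 1, node UV: U={T} ∪ V={G} → {G,T} (+1)
site 1, node AUV: A={G} ∩ UV={G,T} → {G} (+0)
site 1, node AGUV: AUV={G} ∪ G={T} → {G,T} (+1)
site 2, node UV: U={C} ∪ V={T} → {C,T} (+1)
site 2, node AUV: A={T} ∩ UV={C,T} → {T} (+0)
site 2, node AGUV: AUV={T} ∪ G={A} → {A,T} (+1)
site 3, node UV: U={C} ∪ V={A} → {A,C} (+1)
site 3, node AUV: A={C} ∩ UV={A,C} → {C} (+0)
site 3, node AGUV: AUV={C} ∪ G={T} → {C,T} (+1)
site 4, node UV: U={G} ∪ V={C} → {C,G} (+1)
site 4, node AUV: A={A} ∪ UV={C,G} → {A,C,G} (+1)
site 4, node AGUV: AUV={A,C,G} ∩ G={C} → {C} (+0)
per-site changes: [2, 2, 2, 2, 2]; total = 10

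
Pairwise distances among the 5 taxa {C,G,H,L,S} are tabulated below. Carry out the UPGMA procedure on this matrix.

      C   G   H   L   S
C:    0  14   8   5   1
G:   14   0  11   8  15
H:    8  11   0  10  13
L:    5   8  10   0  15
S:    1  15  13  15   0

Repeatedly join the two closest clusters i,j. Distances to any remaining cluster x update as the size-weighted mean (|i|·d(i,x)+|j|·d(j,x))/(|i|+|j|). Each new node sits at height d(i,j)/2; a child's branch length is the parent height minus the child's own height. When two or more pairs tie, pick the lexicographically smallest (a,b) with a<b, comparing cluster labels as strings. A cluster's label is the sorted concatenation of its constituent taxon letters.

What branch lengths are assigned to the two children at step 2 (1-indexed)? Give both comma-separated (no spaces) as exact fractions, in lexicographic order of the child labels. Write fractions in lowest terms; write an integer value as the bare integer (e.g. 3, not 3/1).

1. join C+S (d=1) ⇒ CS; edges |C|=1/2, |S|=1/2
  updated: d(CS,G)=29/2, d(CS,H)=21/2, d(CS,L)=10
2. join G+L (d=8) ⇒ GL; edges |G|=4, |L|=4
  updated: d(CS,GL)=49/4, d(GL,H)=21/2
3. join CS+H (d=21/2) ⇒ CHS; edges |CS|=19/4, |H|=21/4
  updated: d(CHS,GL)=35/3
4. join CHS+GL (d=35/3) ⇒ CGHLS; edges |CHS|=7/12, |GL|=11/6
final tree: (((C:1/2,S:1/2):19/4,H:21/4):7/12,(G:4,L:4):11/6)
total length: 257/12

4,4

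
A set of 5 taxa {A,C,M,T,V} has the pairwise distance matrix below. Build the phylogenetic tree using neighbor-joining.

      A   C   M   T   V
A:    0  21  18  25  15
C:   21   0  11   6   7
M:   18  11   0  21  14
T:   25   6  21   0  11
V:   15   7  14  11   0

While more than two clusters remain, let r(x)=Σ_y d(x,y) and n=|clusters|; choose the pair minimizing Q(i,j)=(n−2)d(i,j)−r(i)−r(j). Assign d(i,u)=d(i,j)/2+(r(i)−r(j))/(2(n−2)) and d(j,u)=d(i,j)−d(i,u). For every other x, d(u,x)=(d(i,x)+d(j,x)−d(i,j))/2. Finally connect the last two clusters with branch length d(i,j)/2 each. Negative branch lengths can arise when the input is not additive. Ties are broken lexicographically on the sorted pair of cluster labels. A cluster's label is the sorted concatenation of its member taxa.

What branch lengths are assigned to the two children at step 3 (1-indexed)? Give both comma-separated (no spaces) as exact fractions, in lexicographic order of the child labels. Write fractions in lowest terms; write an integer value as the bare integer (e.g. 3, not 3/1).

step 1: merge (C,T) at d=6, Q=-90; branch lengths C→0, T→6; new cluster CT
  updated: d(A,CT)=20, d(CT,M)=13, d(CT,V)=6
step 2: merge (A,M) at d=18, Q=-62; branch lengths A→11, M→7; new cluster AM
  updated: d(AM,CT)=15/2, d(AM,V)=11/2
step 3: merge (AM,CT) at d=15/2, Q=-19; branch lengths AM→7/2, CT→4; new cluster ACMT
  updated: d(ACMT,V)=2
step 4: merge (ACMT,V) at d=2; branch lengths ACMT→1, V→1; new cluster ACMTV
final tree: (((A:11,M:7):7/2,(C:0,T:6):4):1,V:1)
total length: 67/2

7/2,4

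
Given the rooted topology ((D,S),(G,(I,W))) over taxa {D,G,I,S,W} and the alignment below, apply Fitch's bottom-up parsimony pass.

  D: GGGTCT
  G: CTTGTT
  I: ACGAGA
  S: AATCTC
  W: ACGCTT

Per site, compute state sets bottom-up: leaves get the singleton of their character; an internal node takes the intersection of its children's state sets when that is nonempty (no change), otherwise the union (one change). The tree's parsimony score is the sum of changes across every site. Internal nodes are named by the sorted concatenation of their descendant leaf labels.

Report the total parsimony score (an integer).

14

[col 0] DS: children D:{G}, S:{A} ∪→ {A,G}; cost 1
[col 0] IW: children I:{A}, W:{A} ∩→ {A}; cost 0
[col 0] GIW: children G:{C}, IW:{A} ∪→ {A,C}; cost 1
[col 0] DGISW: children DS:{A,G}, GIW:{A,C} ∩→ {A}; cost 0
[col 1] DS: children D:{G}, S:{A} ∪→ {A,G}; cost 1
[col 1] IW: children I:{C}, W:{C} ∩→ {C}; cost 0
[col 1] GIW: children G:{T}, IW:{C} ∪→ {C,T}; cost 1
[col 1] DGISW: children DS:{A,G}, GIW:{C,T} ∪→ {A,C,G,T}; cost 1
[col 2] DS: children D:{G}, S:{T} ∪→ {G,T}; cost 1
[col 2] IW: children I:{G}, W:{G} ∩→ {G}; cost 0
[col 2] GIW: children G:{T}, IW:{G} ∪→ {G,T}; cost 1
[col 2] DGISW: children DS:{G,T}, GIW:{G,T} ∩→ {G,T}; cost 0
[col 3] DS: children D:{T}, S:{C} ∪→ {C,T}; cost 1
[col 3] IW: children I:{A}, W:{C} ∪→ {A,C}; cost 1
[col 3] GIW: children G:{G}, IW:{A,C} ∪→ {A,C,G}; cost 1
[col 3] DGISW: children DS:{C,T}, GIW:{A,C,G} ∩→ {C}; cost 0
[col 4] DS: children D:{C}, S:{T} ∪→ {C,T}; cost 1
[col 4] IW: children I:{G}, W:{T} ∪→ {G,T}; cost 1
[col 4] GIW: children G:{T}, IW:{G,T} ∩→ {T}; cost 0
[col 4] DGISW: children DS:{C,T}, GIW:{T} ∩→ {T}; cost 0
[col 5] DS: children D:{T}, S:{C} ∪→ {C,T}; cost 1
[col 5] IW: children I:{A}, W:{T} ∪→ {A,T}; cost 1
[col 5] GIW: children G:{T}, IW:{A,T} ∩→ {T}; cost 0
[col 5] DGISW: children DS:{C,T}, GIW:{T} ∩→ {T}; cost 0
per-site changes: [2, 3, 2, 3, 2, 2]; total = 14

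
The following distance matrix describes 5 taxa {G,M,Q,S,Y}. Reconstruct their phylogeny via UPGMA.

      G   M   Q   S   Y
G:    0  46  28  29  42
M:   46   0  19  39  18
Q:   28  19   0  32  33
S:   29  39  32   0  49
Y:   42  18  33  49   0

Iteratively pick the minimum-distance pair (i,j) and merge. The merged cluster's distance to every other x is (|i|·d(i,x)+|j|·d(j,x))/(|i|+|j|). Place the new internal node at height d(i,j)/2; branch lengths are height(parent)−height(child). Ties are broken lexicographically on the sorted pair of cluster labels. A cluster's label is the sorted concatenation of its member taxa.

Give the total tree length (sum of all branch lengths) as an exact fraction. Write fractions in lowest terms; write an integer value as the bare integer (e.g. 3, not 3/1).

455/6

iteration 1: select M,Y (d=18); attach at lengths (9, 9); label the merged cluster MY
  updated: d(G,MY)=44, d(MY,Q)=26, d(MY,S)=44
iteration 2: select MY,Q (d=26); attach at lengths (4, 13); label the merged cluster MQY
  updated: d(G,MQY)=116/3, d(MQY,S)=40
iteration 3: select G,S (d=29); attach at lengths (29/2, 29/2); label the merged cluster GS
  updated: d(GS,MQY)=118/3
iteration 4: select GS,MQY (d=118/3); attach at lengths (31/6, 20/3); label the merged cluster GMQSY
final tree: ((G:29/2,S:29/2):31/6,((M:9,Y:9):4,Q:13):20/3)
total length: 455/6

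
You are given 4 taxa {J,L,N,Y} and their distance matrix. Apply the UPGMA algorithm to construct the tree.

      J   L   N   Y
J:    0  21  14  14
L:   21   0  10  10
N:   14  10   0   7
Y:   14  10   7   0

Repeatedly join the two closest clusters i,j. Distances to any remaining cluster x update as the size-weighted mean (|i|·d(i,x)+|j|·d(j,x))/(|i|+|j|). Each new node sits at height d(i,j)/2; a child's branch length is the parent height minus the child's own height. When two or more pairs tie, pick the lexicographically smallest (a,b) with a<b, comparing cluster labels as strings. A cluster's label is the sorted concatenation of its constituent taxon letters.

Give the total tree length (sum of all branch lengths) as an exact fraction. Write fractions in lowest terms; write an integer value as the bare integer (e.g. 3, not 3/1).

1. join N+Y (d=7) ⇒ NY; edges |N|=7/2, |Y|=7/2
  updated: d(J,NY)=14, d(L,NY)=10
2. join L+NY (d=10) ⇒ LNY; edges |L|=5, |NY|=3/2
  updated: d(J,LNY)=49/3
3. join J+LNY (d=49/3) ⇒ JLNY; edges |J|=49/6, |LNY|=19/6
final tree: (J:49/6,(L:5,(N:7/2,Y:7/2):3/2):19/6)
total length: 149/6

149/6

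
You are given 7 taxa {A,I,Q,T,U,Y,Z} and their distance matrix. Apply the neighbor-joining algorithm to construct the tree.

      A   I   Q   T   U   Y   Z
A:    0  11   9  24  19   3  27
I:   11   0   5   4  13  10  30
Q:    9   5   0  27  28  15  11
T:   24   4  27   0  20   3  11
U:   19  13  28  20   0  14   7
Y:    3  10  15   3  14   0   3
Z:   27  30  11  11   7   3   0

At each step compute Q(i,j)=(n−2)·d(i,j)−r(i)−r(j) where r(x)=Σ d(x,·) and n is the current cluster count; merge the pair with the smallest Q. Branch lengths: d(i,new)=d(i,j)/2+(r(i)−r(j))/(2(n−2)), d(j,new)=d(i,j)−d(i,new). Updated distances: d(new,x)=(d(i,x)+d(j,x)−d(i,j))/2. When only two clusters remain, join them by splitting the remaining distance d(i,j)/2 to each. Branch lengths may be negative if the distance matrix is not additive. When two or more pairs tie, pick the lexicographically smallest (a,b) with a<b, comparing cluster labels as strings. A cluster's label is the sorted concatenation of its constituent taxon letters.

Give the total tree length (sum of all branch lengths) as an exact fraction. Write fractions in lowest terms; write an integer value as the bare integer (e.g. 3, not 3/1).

step 1: merge (U,Z) at d=7, Q=-155; branch lengths U→47/10, Z→23/10; new cluster UZ
  updated: d(A,UZ)=39/2, d(I,UZ)=18, d(Q,UZ)=16, d(T,UZ)=12, d(UZ,Y)=5
step 2: merge (A,Q) at d=9, Q=-205/2; branch lengths A→61/16, Q→83/16; new cluster AQ
  updated: d(AQ,I)=7/2, d(AQ,T)=21, d(AQ,UZ)=53/4, d(AQ,Y)=9/2
step 3: merge (AQ,I) at d=7/2, Q=-269/4; branch lengths AQ→23/8, I→5/8; new cluster AIQ
  updated: d(AIQ,T)=43/4, d(AIQ,UZ)=111/8, d(AIQ,Y)=11/2
step 4: merge (AIQ,T) at d=43/4, Q=-275/8; branch lengths AIQ→207/32, T→137/32; new cluster AIQT
  updated: d(AIQT,UZ)=121/16, d(AIQT,Y)=-9/8
step 5: merge (AIQT,UZ) at d=121/16, Q=-183/16; branch lengths AIQT→23/32, UZ→219/32; new cluster AIQTUZ
  updated: d(AIQTUZ,Y)=-59/32
step 6: merge (AIQTUZ,Y) at d=-59/32; branch lengths AIQTUZ→-59/64, Y→-59/64; new cluster AIQTUYZ
final tree: (((((A:61/16,Q:83/16):23/8,I:5/8):207/32,T:137/32):23/32,(U:47/10,Z:23/10):219/32):-59/64,Y:-59/64)
total length: 1151/32

1151/32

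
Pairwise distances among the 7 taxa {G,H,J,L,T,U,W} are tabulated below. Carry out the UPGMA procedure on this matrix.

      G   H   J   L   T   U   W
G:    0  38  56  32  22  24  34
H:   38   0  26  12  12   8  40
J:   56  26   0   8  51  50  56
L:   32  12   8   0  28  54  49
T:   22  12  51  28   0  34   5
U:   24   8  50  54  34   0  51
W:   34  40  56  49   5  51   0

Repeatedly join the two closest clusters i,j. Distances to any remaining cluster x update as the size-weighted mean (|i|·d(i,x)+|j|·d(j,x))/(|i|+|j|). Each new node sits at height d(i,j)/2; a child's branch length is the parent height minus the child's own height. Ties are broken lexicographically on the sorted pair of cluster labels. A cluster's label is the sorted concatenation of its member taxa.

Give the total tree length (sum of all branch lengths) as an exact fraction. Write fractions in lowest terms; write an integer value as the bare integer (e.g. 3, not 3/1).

4949/60

iteration 1: select T,W (d=5); attach at lengths (5/2, 5/2); label the merged cluster TW
  updated: d(G,TW)=28, d(H,TW)=26, d(J,TW)=107/2, d(L,TW)=77/2, d(TW,U)=85/2
iteration 2: select H,U (d=8); attach at lengths (4, 4); label the merged cluster HU
  updated: d(G,HU)=31, d(HU,J)=38, d(HU,L)=33, d(HU,TW)=137/4
iteration 3: select J,L (d=8); attach at lengths (4, 4); label the merged cluster JL
  updated: d(G,JL)=44, d(HU,JL)=71/2, d(JL,TW)=46
iteration 4: select G,TW (d=28); attach at lengths (14, 23/2); label the merged cluster GTW
  updated: d(GTW,HU)=199/6, d(GTW,JL)=136/3
iteration 5: select GTW,HU (d=199/6); attach at lengths (31/12, 151/12); label the merged cluster GHTUW
  updated: d(GHTUW,JL)=207/5
iteration 6: select GHTUW,JL (d=207/5); attach at lengths (247/60, 167/10); label the merged cluster GHJLTUW
final tree: (((G:14,(T:5/2,W:5/2):23/2):31/12,(H:4,U:4):151/12):247/60,(J:4,L:4):167/10)
total length: 4949/60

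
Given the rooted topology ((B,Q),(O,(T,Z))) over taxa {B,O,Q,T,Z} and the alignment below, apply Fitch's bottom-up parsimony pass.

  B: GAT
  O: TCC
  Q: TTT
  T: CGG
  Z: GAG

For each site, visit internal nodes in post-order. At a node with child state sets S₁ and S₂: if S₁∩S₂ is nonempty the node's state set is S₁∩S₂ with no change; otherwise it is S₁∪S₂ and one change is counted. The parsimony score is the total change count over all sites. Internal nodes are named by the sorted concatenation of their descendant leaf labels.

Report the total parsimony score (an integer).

8

BQ@0: {G} ∪ {T} = {G,T} (union, +1)
TZ@0: {C} ∪ {G} = {C,G} (union, +1)
OTZ@0: {T} ∪ {C,G} = {C,G,T} (union, +1)
BOQTZ@0: {G,T} ∩ {C,G,T} = {G,T} (intersection, +0)
BQ@1: {A} ∪ {T} = {A,T} (union, +1)
TZ@1: {G} ∪ {A} = {A,G} (union, +1)
OTZ@1: {C} ∪ {A,G} = {A,C,G} (union, +1)
BOQTZ@1: {A,T} ∩ {A,C,G} = {A} (intersection, +0)
BQ@2: {T} ∩ {T} = {T} (intersection, +0)
TZ@2: {G} ∩ {G} = {G} (intersection, +0)
OTZ@2: {C} ∪ {G} = {C,G} (union, +1)
BOQTZ@2: {T} ∪ {C,G} = {C,G,T} (union, +1)
per-site changes: [3, 3, 2]; total = 8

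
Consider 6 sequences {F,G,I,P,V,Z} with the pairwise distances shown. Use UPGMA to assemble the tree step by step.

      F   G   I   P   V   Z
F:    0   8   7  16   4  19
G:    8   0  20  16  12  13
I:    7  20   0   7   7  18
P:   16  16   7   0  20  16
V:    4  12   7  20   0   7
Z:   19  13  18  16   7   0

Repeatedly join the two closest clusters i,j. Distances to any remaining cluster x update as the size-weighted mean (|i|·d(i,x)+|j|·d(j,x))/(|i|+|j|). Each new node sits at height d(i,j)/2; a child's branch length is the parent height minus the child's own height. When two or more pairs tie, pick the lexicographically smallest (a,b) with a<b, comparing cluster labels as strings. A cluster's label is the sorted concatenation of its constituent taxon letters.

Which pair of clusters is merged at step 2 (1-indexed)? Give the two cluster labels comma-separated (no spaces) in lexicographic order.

1. join F+V (d=4) ⇒ FV; edges |F|=2, |V|=2
  updated: d(FV,G)=10, d(FV,I)=7, d(FV,P)=18, d(FV,Z)=13
2. join FV+I (d=7) ⇒ FIV; edges |FV|=3/2, |I|=7/2
  updated: d(FIV,G)=40/3, d(FIV,P)=43/3, d(FIV,Z)=44/3
3. join G+Z (d=13) ⇒ GZ; edges |G|=13/2, |Z|=13/2
  updated: d(FIV,GZ)=14, d(GZ,P)=16
4. join FIV+GZ (d=14) ⇒ FGIVZ; edges |FIV|=7/2, |GZ|=1/2
  updated: d(FGIVZ,P)=15
5. join FGIVZ+P (d=15) ⇒ FGIPVZ; edges |FGIVZ|=1/2, |P|=15/2
final tree: ((((F:2,V:2):3/2,I:7/2):7/2,(G:13/2,Z:13/2):1/2):1/2,P:15/2)
total length: 34

FV,I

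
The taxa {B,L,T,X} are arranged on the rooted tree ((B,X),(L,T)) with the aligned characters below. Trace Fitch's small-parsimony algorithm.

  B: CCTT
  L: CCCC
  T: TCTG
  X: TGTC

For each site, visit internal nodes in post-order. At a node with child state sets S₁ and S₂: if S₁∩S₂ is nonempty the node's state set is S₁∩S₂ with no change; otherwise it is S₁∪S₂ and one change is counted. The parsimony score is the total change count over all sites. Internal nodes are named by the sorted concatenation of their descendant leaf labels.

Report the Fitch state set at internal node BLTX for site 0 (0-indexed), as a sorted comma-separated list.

C,T

site 0, node BX: B={C} ∪ X={T} → {C,T} (+1)
site 0, node LT: L={C} ∪ T={T} → {C,T} (+1)
site 0, node BLTX: BX={C,T} ∩ LT={C,T} → {C,T} (+0)
site 1, node BX: B={C} ∪ X={G} → {C,G} (+1)
site 1, node LT: L={C} ∩ T={C} → {C} (+0)
site 1, node BLTX: BX={C,G} ∩ LT={C} → {C} (+0)
site 2, node BX: B={T} ∩ X={T} → {T} (+0)
site 2, node LT: L={C} ∪ T={T} → {C,T} (+1)
site 2, node BLTX: BX={T} ∩ LT={C,T} → {T} (+0)
site 3, node BX: B={T} ∪ X={C} → {C,T} (+1)
site 3, node LT: L={C} ∪ T={G} → {C,G} (+1)
site 3, node BLTX: BX={C,T} ∩ LT={C,G} → {C} (+0)
per-site changes: [2, 1, 1, 2]; total = 6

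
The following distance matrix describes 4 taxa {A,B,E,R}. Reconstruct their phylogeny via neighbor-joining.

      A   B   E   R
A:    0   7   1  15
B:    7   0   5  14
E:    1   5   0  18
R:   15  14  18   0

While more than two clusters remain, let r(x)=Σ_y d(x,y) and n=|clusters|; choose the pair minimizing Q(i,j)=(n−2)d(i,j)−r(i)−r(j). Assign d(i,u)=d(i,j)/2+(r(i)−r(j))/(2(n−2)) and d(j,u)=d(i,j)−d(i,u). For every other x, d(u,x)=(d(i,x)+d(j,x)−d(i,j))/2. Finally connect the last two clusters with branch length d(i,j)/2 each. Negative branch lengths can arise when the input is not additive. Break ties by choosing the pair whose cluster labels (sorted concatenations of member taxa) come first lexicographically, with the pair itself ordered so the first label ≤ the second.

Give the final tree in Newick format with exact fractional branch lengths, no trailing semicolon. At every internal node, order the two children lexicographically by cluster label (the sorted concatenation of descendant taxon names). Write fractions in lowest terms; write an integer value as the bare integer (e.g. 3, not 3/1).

(((A:1/4,E:3/4):15/4,B:7/4):49/8,R:49/8)

iteration 1: select A,E (d=1, Q=-45); attach at lengths (1/4, 3/4); label the merged cluster AE
  updated: d(AE,B)=11/2, d(AE,R)=16
iteration 2: select AE,B (d=11/2, Q=-71/2); attach at lengths (15/4, 7/4); label the merged cluster ABE
  updated: d(ABE,R)=49/4
iteration 3: select ABE,R (d=49/4); attach at lengths (49/8, 49/8); label the merged cluster ABER
final tree: (((A:1/4,E:3/4):15/4,B:7/4):49/8,R:49/8)
total length: 75/4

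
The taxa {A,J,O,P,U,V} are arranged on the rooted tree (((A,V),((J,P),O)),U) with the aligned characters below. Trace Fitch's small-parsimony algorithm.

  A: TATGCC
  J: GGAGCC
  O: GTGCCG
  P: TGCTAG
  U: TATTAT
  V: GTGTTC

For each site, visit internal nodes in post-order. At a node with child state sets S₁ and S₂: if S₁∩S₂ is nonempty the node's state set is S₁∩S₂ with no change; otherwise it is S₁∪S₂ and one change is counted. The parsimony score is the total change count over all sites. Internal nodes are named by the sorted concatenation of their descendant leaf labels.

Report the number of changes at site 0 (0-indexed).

[col 0] AV: children A:{T}, V:{G} ∪→ {G,T}; cost 1
[col 0] JP: children J:{G}, P:{T} ∪→ {G,T}; cost 1
[col 0] JOP: children JP:{G,T}, O:{G} ∩→ {G}; cost 0
[col 0] AJOPV: children AV:{G,T}, JOP:{G} ∩→ {G}; cost 0
[col 0] AJOPUV: children AJOPV:{G}, U:{T} ∪→ {G,T}; cost 1
[col 1] AV: children A:{A}, V:{T} ∪→ {A,T}; cost 1
[col 1] JP: children J:{G}, P:{G} ∩→ {G}; cost 0
[col 1] JOP: children JP:{G}, O:{T} ∪→ {G,T}; cost 1
[col 1] AJOPV: children AV:{A,T}, JOP:{G,T} ∩→ {T}; cost 0
[col 1] AJOPUV: children AJOPV:{T}, U:{A} ∪→ {A,T}; cost 1
[col 2] AV: children A:{T}, V:{G} ∪→ {G,T}; cost 1
[col 2] JP: children J:{A}, P:{C} ∪→ {A,C}; cost 1
[col 2] JOP: children JP:{A,C}, O:{G} ∪→ {A,C,G}; cost 1
[col 2] AJOPV: children AV:{G,T}, JOP:{A,C,G} ∩→ {G}; cost 0
[col 2] AJOPUV: children AJOPV:{G}, U:{T} ∪→ {G,T}; cost 1
[col 3] AV: children A:{G}, V:{T} ∪→ {G,T}; cost 1
[col 3] JP: children J:{G}, P:{T} ∪→ {G,T}; cost 1
[col 3] JOP: children JP:{G,T}, O:{C} ∪→ {C,G,T}; cost 1
[col 3] AJOPV: children AV:{G,T}, JOP:{C,G,T} ∩→ {G,T}; cost 0
[col 3] AJOPUV: children AJOPV:{G,T}, U:{T} ∩→ {T}; cost 0
[col 4] AV: children A:{C}, V:{T} ∪→ {C,T}; cost 1
[col 4] JP: children J:{C}, P:{A} ∪→ {A,C}; cost 1
[col 4] JOP: children JP:{A,C}, O:{C} ∩→ {C}; cost 0
[col 4] AJOPV: children AV:{C,T}, JOP:{C} ∩→ {C}; cost 0
[col 4] AJOPUV: children AJOPV:{C}, U:{A} ∪→ {A,C}; cost 1
[col 5] AV: children A:{C}, V:{C} ∩→ {C}; cost 0
[col 5] JP: children J:{C}, P:{G} ∪→ {C,G}; cost 1
[col 5] JOP: children JP:{C,G}, O:{G} ∩→ {G}; cost 0
[col 5] AJOPV: children AV:{C}, JOP:{G} ∪→ {C,G}; cost 1
[col 5] AJOPUV: children AJOPV:{C,G}, U:{T} ∪→ {C,G,T}; cost 1
per-site changes: [3, 3, 4, 3, 3, 3]; total = 19

3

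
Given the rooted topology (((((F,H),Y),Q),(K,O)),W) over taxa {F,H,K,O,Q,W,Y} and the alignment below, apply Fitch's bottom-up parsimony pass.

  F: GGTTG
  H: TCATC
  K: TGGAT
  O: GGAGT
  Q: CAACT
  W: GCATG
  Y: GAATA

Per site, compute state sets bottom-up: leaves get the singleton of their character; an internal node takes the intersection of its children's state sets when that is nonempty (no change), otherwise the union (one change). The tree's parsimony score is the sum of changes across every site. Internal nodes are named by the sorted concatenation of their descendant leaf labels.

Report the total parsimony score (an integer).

16

[col 0] FH: children F:{G}, H:{T} ∪→ {G,T}; cost 1
[col 0] FHY: children FH:{G,T}, Y:{G} ∩→ {G}; cost 0
[col 0] FHQY: children FHY:{G}, Q:{C} ∪→ {C,G}; cost 1
[col 0] KO: children K:{T}, O:{G} ∪→ {G,T}; cost 1
[col 0] FHKOQY: children FHQY:{C,G}, KO:{G,T} ∩→ {G}; cost 0
[col 0] FHKOQWY: children FHKOQY:{G}, W:{G} ∩→ {G}; cost 0
[col 1] FH: children F:{G}, H:{C} ∪→ {C,G}; cost 1
[col 1] FHY: children FH:{C,G}, Y:{A} ∪→ {A,C,G}; cost 1
[col 1] FHQY: children FHY:{A,C,G}, Q:{A} ∩→ {A}; cost 0
[col 1] KO: children K:{G}, O:{G} ∩→ {G}; cost 0
[col 1] FHKOQY: children FHQY:{A}, KO:{G} ∪→ {A,G}; cost 1
[col 1] FHKOQWY: children FHKOQY:{A,G}, W:{C} ∪→ {A,C,G}; cost 1
[col 2] FH: children F:{T}, H:{A} ∪→ {A,T}; cost 1
[col 2] FHY: children FH:{A,T}, Y:{A} ∩→ {A}; cost 0
[col 2] FHQY: children FHY:{A}, Q:{A} ∩→ {A}; cost 0
[col 2] KO: children K:{G}, O:{A} ∪→ {A,G}; cost 1
[col 2] FHKOQY: children FHQY:{A}, KO:{A,G} ∩→ {A}; cost 0
[col 2] FHKOQWY: children FHKOQY:{A}, W:{A} ∩→ {A}; cost 0
[col 3] FH: children F:{T}, H:{T} ∩→ {T}; cost 0
[col 3] FHY: children FH:{T}, Y:{T} ∩→ {T}; cost 0
[col 3] FHQY: children FHY:{T}, Q:{C} ∪→ {C,T}; cost 1
[col 3] KO: children K:{A}, O:{G} ∪→ {A,G}; cost 1
[col 3] FHKOQY: children FHQY:{C,T}, KO:{A,G} ∪→ {A,C,G,T}; cost 1
[col 3] FHKOQWY: children FHKOQY:{A,C,G,T}, W:{T} ∩→ {T}; cost 0
[col 4] FH: children F:{G}, H:{C} ∪→ {C,G}; cost 1
[col 4] FHY: children FH:{C,G}, Y:{A} ∪→ {A,C,G}; cost 1
[col 4] FHQY: children FHY:{A,C,G}, Q:{T} ∪→ {A,C,G,T}; cost 1
[col 4] KO: children K:{T}, O:{T} ∩→ {T}; cost 0
[col 4] FHKOQY: children FHQY:{A,C,G,T}, KO:{T} ∩→ {T}; cost 0
[col 4] FHKOQWY: children FHKOQY:{T}, W:{G} ∪→ {G,T}; cost 1
per-site changes: [3, 4, 2, 3, 4]; total = 16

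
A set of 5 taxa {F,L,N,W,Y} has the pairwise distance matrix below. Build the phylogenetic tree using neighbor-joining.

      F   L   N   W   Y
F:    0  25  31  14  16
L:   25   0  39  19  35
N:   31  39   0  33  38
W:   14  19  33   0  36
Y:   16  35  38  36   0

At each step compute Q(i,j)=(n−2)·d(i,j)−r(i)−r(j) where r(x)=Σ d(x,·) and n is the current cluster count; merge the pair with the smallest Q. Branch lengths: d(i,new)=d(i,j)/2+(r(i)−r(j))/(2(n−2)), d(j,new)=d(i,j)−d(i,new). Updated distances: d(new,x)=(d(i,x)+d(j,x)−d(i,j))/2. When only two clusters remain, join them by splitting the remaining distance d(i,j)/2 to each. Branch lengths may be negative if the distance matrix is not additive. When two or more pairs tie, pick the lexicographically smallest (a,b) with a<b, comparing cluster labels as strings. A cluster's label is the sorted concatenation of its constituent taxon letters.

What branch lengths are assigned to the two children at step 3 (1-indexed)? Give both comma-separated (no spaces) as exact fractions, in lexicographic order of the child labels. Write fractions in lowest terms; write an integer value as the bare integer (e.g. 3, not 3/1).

5,49/4

step 1: merge (F,Y) at d=16, Q=-163; branch lengths F→3/2, Y→29/2; new cluster FY
  updated: d(FY,L)=22, d(FY,N)=53/2, d(FY,W)=17
step 2: merge (FY,N) at d=53/2, Q=-111; branch lengths FY→5, N→43/2; new cluster FNY
  updated: d(FNY,L)=69/4, d(FNY,W)=47/4
step 3: merge (FNY,L) at d=69/4, Q=-48; branch lengths FNY→5, L→49/4; new cluster FLNY
  updated: d(FLNY,W)=27/4
step 4: merge (FLNY,W) at d=27/4; branch lengths FLNY→27/8, W→27/8; new cluster FLNWY
final tree: ((((F:3/2,Y:29/2):5,N:43/2):5,L:49/4):27/8,W:27/8)
total length: 133/2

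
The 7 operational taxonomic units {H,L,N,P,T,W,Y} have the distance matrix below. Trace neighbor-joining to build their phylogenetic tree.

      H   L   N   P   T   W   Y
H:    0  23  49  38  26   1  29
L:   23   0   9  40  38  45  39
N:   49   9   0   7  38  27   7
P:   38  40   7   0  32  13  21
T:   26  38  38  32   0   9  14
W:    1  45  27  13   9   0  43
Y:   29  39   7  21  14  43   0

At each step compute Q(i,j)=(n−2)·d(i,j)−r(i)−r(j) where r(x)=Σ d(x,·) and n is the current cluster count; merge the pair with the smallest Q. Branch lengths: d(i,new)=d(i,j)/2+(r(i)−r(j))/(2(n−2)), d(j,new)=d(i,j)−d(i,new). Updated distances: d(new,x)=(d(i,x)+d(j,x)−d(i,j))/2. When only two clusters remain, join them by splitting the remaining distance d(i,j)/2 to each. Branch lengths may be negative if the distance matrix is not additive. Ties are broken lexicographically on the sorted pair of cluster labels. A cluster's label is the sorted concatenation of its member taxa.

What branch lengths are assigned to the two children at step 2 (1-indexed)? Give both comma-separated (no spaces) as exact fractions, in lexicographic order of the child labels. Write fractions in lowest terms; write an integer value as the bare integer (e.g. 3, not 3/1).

97/8,-25/8

step 1: merge (H,W) at d=1, Q=-299; branch lengths H→33/10, W→-23/10; new cluster HW
  updated: d(HW,L)=67/2, d(HW,N)=75/2, d(HW,P)=25, d(HW,T)=17, d(HW,Y)=71/2
step 2: merge (L,N) at d=9, Q=-222; branch lengths L→97/8, N→-25/8; new cluster LN
  updated: d(HW,LN)=31, d(LN,P)=19, d(LN,T)=67/2, d(LN,Y)=37/2
step 3: merge (HW,T) at d=17, Q=-154; branch lengths HW→21/2, T→13/2; new cluster HTW
  updated: d(HTW,LN)=95/4, d(HTW,P)=20, d(HTW,Y)=65/4
step 4: merge (HTW,Y) at d=65/4, Q=-333/4; branch lengths HTW→147/16, Y→113/16; new cluster HTWY
  updated: d(HTWY,LN)=13, d(HTWY,P)=99/8
step 5: merge (HTWY,LN) at d=13, Q=-355/8; branch lengths HTWY→51/16, LN→157/16; new cluster HLNTWY
  updated: d(HLNTWY,P)=147/16
step 6: merge (HLNTWY,P) at d=147/16; branch lengths HLNTWY→147/32, P→147/32; new cluster HLNPTWY
final tree: (((((H:33/10,W:-23/10):21/2,T:13/2):147/16,Y:113/16):51/16,(L:97/8,N:-25/8):157/16):147/32,P:147/32)
total length: 1047/16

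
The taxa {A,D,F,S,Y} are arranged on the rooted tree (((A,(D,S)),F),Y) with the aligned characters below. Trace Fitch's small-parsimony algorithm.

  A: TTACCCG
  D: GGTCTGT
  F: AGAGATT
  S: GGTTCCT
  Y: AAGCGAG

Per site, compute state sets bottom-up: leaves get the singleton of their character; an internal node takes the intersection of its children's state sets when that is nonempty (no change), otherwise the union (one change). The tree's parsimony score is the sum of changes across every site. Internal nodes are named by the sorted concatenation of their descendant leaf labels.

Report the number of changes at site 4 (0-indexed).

3

DS@0: {G} ∩ {G} = {G} (intersection, +0)
ADS@0: {T} ∪ {G} = {G,T} (union, +1)
ADFS@0: {G,T} ∪ {A} = {A,G,T} (union, +1)
ADFSY@0: {A,G,T} ∩ {A} = {A} (intersection, +0)
DS@1: {G} ∩ {G} = {G} (intersection, +0)
ADS@1: {T} ∪ {G} = {G,T} (union, +1)
ADFS@1: {G,T} ∩ {G} = {G} (intersection, +0)
ADFSY@1: {G} ∪ {A} = {A,G} (union, +1)
DS@2: {T} ∩ {T} = {T} (intersection, +0)
ADS@2: {A} ∪ {T} = {A,T} (union, +1)
ADFS@2: {A,T} ∩ {A} = {A} (intersection, +0)
ADFSY@2: {A} ∪ {G} = {A,G} (union, +1)
DS@3: {C} ∪ {T} = {C,T} (union, +1)
ADS@3: {C} ∩ {C,T} = {C} (intersection, +0)
ADFS@3: {C} ∪ {G} = {C,G} (union, +1)
ADFSY@3: {C,G} ∩ {C} = {C} (intersection, +0)
DS@4: {T} ∪ {C} = {C,T} (union, +1)
ADS@4: {C} ∩ {C,T} = {C} (intersection, +0)
ADFS@4: {C} ∪ {A} = {A,C} (union, +1)
ADFSY@4: {A,C} ∪ {G} = {A,C,G} (union, +1)
DS@5: {G} ∪ {C} = {C,G} (union, +1)
ADS@5: {C} ∩ {C,G} = {C} (intersection, +0)
ADFS@5: {C} ∪ {T} = {C,T} (union, +1)
ADFSY@5: {C,T} ∪ {A} = {A,C,T} (union, +1)
DS@6: {T} ∩ {T} = {T} (intersection, +0)
ADS@6: {G} ∪ {T} = {G,T} (union, +1)
ADFS@6: {G,T} ∩ {T} = {T} (intersection, +0)
ADFSY@6: {T} ∪ {G} = {G,T} (union, +1)
per-site changes: [2, 2, 2, 2, 3, 3, 2]; total = 16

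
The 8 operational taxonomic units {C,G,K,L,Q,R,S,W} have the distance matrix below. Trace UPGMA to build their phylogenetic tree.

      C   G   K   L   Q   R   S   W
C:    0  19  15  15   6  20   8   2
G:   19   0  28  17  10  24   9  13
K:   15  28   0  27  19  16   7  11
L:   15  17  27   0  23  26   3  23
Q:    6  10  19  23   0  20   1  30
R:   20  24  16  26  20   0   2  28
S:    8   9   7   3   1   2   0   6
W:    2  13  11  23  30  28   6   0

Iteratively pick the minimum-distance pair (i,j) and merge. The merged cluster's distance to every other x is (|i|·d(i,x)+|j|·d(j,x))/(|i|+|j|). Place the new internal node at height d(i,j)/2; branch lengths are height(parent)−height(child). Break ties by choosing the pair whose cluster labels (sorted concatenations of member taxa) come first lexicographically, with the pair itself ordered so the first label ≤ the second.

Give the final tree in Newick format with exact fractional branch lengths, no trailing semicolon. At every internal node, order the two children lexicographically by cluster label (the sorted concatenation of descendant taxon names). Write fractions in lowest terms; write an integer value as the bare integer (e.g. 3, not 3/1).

step 1: merge (Q,S) at d=1; branch lengths Q→1/2, S→1/2; new cluster QS
  updated: d(C,QS)=7, d(G,QS)=19/2, d(K,QS)=13, d(L,QS)=13, d(QS,R)=11, d(QS,W)=18
step 2: merge (C,W) at d=2; branch lengths C→1, W→1; new cluster CW
  updated: d(CW,G)=16, d(CW,K)=13, d(CW,L)=19, d(CW,QS)=25/2, d(CW,R)=24
step 3: merge (G,QS) at d=19/2; branch lengths G→19/4, QS→17/4; new cluster GQS
  updated: d(CW,GQS)=41/3, d(GQS,K)=18, d(GQS,L)=43/3, d(GQS,R)=46/3
step 4: merge (CW,K) at d=13; branch lengths CW→11/2, K→13/2; new cluster CKW
  updated: d(CKW,GQS)=136/9, d(CKW,L)=65/3, d(CKW,R)=64/3
step 5: merge (GQS,L) at d=43/3; branch lengths GQS→29/12, L→43/6; new cluster GLQS
  updated: d(CKW,GLQS)=67/4, d(GLQS,R)=18
step 6: merge (CKW,GLQS) at d=67/4; branch lengths CKW→15/8, GLQS→29/24; new cluster CGKLQSW
  updated: d(CGKLQSW,R)=136/7
step 7: merge (CGKLQSW,R) at d=136/7; branch lengths CGKLQSW→75/56, R→68/7; new cluster CGKLQRSW
final tree: ((((C:1,W:1):11/2,K:13/2):15/8,((G:19/4,(Q:1/2,S:1/2):17/4):29/12,L:43/6):29/24):75/56,R:68/7)
total length: 8017/168

((((C:1,W:1):11/2,K:13/2):15/8,((G:19/4,(Q:1/2,S:1/2):17/4):29/12,L:43/6):29/24):75/56,R:68/7)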